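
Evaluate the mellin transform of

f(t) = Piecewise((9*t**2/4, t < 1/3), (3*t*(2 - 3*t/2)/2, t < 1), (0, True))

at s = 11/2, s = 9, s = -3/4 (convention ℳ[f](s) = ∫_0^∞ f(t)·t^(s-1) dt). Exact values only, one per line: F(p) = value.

F(11/2) = 21/130 - 17*sqrt(3)/142155
F(9) = 137777/1443420
F(-3/4) = 51/5 - 18*3**(3/4)/5

remove the common scale on t first: t**2 on [0, 1/2); t*(2 - t) on [1/2, 3/2)
peel off the shared t-power: t on [0, 1/2); 2 - t on [1/2, 3/2)
linearity at 1/3 turns ℳ[f](s) into 2 summed integrals
between 0 and 1/3 the integrand is 9*t**2/4·t^(s-1)
segment 1/3 to 1 holds 3*t*(2 - 3*t/2)/2; add its integral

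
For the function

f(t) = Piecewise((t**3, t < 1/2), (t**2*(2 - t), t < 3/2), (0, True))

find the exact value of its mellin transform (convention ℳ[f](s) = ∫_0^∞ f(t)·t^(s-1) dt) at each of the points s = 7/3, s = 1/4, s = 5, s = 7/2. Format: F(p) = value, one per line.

strip the shared t-power: t on [0, 1/2); 2 - t on [1/2, 3/2)
f breaks at 1/2 into 2 integrals to sum
for t in [0, 1/2): the term is ∫ t**3·t^(s-1)
∫ t**2*(2 - t)·t^(s-1) over [1/2, 3/2)

F(7/3) = 3*2**(2/3)*(-38 + 2025*3**(1/3))/13312
F(1/4) = 2**(3/4)*(-34 + 225*3**(1/4))/468
F(5) = 24039/14336
F(7/2) = -15*sqrt(2)/4576 + 4617*sqrt(6)/9152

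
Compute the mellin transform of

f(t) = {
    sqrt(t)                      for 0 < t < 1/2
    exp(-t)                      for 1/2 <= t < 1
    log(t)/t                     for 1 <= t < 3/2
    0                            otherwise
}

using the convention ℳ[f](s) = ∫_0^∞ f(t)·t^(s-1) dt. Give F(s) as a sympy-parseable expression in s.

(3*2**s*(2*s + 1)*(s**2 - 2*s + 1)*uppergamma(s, 1/2) - 3*2**s*(2*s + 1)*(s**2 - 2*s + 1)*uppergamma(s, 1) + 3*2**s*(2*s + 1) + 3**s*s*(2*s + 1)*(-2*log(2) + 2*log(3)) - 2*3**s*(2*s + 1) + 3**s*(2*s + 1)*(-2*log(3) + 2*log(2)) + 3*sqrt(2)*(s**2 - 2*s + 1))/(3*2**s*(2*s + 1)*(s**2 - 2*s + 1))
  Re(s) > -1/2

slice at 1/2, 1, transform all 3 pieces, and sum them
[0, 1/2) adds the kernel integral of sqrt(t)
∫ exp(-t)·t^(s-1) over [1/2, 1)
[1, 3/2) adds the kernel integral of log(t)/t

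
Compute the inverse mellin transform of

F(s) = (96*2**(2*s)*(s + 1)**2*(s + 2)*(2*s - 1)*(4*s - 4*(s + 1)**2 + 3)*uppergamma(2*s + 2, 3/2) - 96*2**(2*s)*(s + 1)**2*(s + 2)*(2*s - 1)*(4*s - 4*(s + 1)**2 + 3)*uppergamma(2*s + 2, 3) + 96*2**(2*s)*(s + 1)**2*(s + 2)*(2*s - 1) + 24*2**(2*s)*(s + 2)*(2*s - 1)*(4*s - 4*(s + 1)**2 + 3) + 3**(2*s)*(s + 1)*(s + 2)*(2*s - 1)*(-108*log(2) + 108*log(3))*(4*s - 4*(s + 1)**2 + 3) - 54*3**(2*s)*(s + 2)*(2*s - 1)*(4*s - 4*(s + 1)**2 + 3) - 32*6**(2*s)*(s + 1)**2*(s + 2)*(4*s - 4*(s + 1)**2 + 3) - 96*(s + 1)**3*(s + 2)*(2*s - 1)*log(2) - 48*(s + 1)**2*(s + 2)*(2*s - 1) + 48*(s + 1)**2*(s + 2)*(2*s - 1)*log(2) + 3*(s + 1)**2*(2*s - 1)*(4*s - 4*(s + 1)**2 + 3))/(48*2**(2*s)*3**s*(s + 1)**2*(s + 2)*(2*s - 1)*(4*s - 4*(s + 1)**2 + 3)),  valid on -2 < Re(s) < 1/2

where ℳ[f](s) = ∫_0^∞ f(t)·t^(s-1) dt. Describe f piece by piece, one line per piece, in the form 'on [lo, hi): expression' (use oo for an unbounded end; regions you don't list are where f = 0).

back out the common scale on t: t**2 on [0, 1/4); sqrt(t)*log(sqrt(t)) on [1/4, 1); t*log(sqrt(t)) on [1, 9/4); …
invert the power substitution to get t**4 on [0, 1/2); t*log(t) on [1/2, 1); t**2*log(t) on [1, 3/2); …
invert the shared t-power to get t**2 on [0, 1/2); log(t)/t on [1/2, 1); log(t) on [1, 3/2); …
decompose at 1/12, 1/3, 3/4, 3; ℳ[f](s) sums the 5 pieces' integrals
∫ 9*t**2·t^(s-1) over [0, 1/12)
segment 1/12 to 1/3 holds sqrt(3)*sqrt(t)*log(sqrt(3)*sqrt(t)); add its integral
∫ over [1/3, 3/4) of 3*t*log(sqrt(3)*sqrt(t))·t^(s-1) joins the sum
∫ 3*t*exp(-sqrt(3)*sqrt(t))·t^(s-1) over [3/4, 3)
segment 3 to ∞ holds sqrt(3)/(3*sqrt(t)); add its integral

on [0, 1/12): 9*t**2
on [1/12, 1/3): sqrt(3)*sqrt(t)*log(sqrt(3)*sqrt(t))
on [1/3, 3/4): 3*t*log(sqrt(3)*sqrt(t))
on [3/4, 3): 3*t*exp(-sqrt(3)*sqrt(t))
on [3, oo): sqrt(3)/(3*sqrt(t))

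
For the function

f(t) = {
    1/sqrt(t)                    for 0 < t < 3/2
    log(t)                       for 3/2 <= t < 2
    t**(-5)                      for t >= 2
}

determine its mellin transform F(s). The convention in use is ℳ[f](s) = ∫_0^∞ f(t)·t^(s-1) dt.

2**(1 - s)*(32*2**(2*s - 2)*(s - 5)*(s - 1)*(2*s - 1)*log(2) - 32*2**(2*s - 2)*(s - 5)*(2*s - 1) + 32*2**(2*s - 2)*(s - 5)*(2*s - 1)*log(2) - 2**(2*s - 2)*(2*s - 1)*(2*s + (s - 1)**2 - 1) - 24*3**(s - 1)*(s - 5)*(s - 1)*(2*s - 1)*log(3) + 24*3**(s - 1)*(s - 5)*(s - 1)*(2*s - 1)*log(2) - 24*3**(s - 1)*(s - 5)*(2*s - 1)*log(3) + 24*3**(s - 1)*(s - 5)*(2*s - 1)*log(2) + 24*3**(s - 1)*(s - 5)*(2*s - 1) + 16*3**(s - 1)*sqrt(6)*(s - 5)*(2*s + (s - 1)**2 - 1))/(16*(s - 5)*(2*s - 1)*(2*s + (s - 1)**2 - 1))
  1/2 < Re(s) < 5

the shared t-power comes off first: sqrt(t) on [0, 3/2); t*log(t) on [3/2, 2); t**(-4) on [2, ∞)
linearity at 3/2, 2 turns ℳ[f](s) into 3 summed integrals
segment 0 to 3/2 holds 1/sqrt(t); add its integral
∫ log(t)·t^(s-1) over [3/2, 2)
∫ over [2, ∞) of t**(-5)·t^(s-1) joins the sum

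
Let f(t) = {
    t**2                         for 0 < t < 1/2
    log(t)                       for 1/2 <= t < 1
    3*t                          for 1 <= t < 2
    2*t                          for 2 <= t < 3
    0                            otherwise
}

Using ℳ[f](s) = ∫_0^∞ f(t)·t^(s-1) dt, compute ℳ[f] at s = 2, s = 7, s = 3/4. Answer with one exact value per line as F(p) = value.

F(2) = log(2)/8 + 3743/192
F(7) = log(2)/896 + 377491477/225792
F(3/4) = 2**(1/4)*(-2420*2**(3/4) + 924*log(2) + 1295 + 1584*sqrt(2) + 2376*6**(3/4))/1386

the shared t-power comes off first: t on [0, 1/2); log(t)/t on [1/2, 1); 3 on [1, 2); …
cuts at 1/2, 1, 2: linearity sums the 4 kernel integrals
on [0, 1/2) integrate f = t**2 against the kernel
∫ over [1/2, 1) of log(t)·t^(s-1) joins the sum
segment [1, 2) carries 3*t; integrate it
on [2, 3) integrate f = 2*t against the kernel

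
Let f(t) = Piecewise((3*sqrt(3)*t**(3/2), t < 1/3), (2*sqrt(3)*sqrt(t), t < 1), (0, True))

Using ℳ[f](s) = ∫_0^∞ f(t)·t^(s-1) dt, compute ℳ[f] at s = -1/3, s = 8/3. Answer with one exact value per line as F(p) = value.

F(-1/3) = -78*3**(1/3)/7 + 12*sqrt(3)
F(8/3) = -62*3**(1/3)/4275 + 12*sqrt(3)/19

reversing the common scale on t: t**(3/2) on [0, 1); 2*sqrt(t) on [1, 3)
linearity at 1/3 turns ℳ[f](s) into 2 summed integrals
the [0, 1/3) slice contributes ∫ 3*sqrt(3)*t**(3/2)·t^(s-1) dt
∫ over [1/3, 1) of 2*sqrt(3)*sqrt(t)·t^(s-1) joins the sum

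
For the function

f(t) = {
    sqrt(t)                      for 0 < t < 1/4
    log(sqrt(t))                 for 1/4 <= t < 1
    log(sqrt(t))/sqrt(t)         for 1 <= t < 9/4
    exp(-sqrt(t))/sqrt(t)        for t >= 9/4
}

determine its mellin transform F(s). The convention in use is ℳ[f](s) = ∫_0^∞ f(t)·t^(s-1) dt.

(96*2**(2*s)*s**5*uppergamma(2*s - 1, 3/2) - 48*2**(2*s)*s**4*uppergamma(2*s - 1, 3/2) - 24*2**(2*s)*s**3*uppergamma(2*s - 1, 3/2) + 12*2**(2*s)*s**2*uppergamma(2*s - 1, 3/2) + 24*2**(2*s)*s**2 + 6*2**(2*s)*s - 3*2**(2*s) + 3**(2*s)*s**4*(-32*log(2) + 32*log(3)) - 16*3**(2*s)*s**3 - 8*3**(2*s)*s**2 + 3**(2*s)*s**2*(-8*log(3) + 8*log(2)) + 24*s**4 + 48*s**4*log(2) - 24*s**3*log(2) - 12*s**2*log(2) - 6*s**2 - 6*s + 6*s*log(2) + 3)/(6*4**s*s**2*(8*s**3 - 4*s**2 - 2*s + 1))
  Re(s) > -1/2

peel off the power substitution: t on [0, 1/2); log(t) on [1/2, 1); log(t)/t on [1, 3/2); …
peel off the shared t-power: t**2 on [0, 1/2); t*log(t) on [1/2, 1); log(t) on [1, 3/2); …
decompose at 1/4, 1, 9/4; ℳ[f](s) sums the 4 pieces' integrals
on [0, 1/4): add ∫ sqrt(t)·t^(s-1) dt
segment [1/4, 1) carries log(sqrt(t)); integrate it
the [1, 9/4) slice contributes ∫ log(sqrt(t))/sqrt(t)·t^(s-1) dt
segment 9/4 to ∞ holds exp(-sqrt(t))/sqrt(t); add its integral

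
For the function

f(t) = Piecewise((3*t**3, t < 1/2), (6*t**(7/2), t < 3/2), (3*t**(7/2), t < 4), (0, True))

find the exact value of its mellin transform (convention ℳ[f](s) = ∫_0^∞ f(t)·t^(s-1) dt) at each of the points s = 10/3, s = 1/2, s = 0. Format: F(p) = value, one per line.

F(10/3) = -9*2**(1/6)/1312 + 6561*2**(1/6)*3**(5/6)/2624 + 358613361*2**(2/3)/99712
F(1/2) = 3*sqrt(2)/56 + 12525/64
F(0) = -3*sqrt(2)/28 + 81*sqrt(6)/56 + 6151/56

cuts at 1/2, 3/2: linearity sums the 3 kernel integrals
on [0, 1/2) integrate f = 3*t**3 against the kernel
∫ over [1/2, 3/2) of 6*t**(7/2)·t^(s-1) joins the sum
[3/2, 4) adds the kernel integral of 3*t**(7/2)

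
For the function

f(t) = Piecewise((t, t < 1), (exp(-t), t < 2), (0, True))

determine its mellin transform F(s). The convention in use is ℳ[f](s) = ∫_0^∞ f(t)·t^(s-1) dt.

((s + 1)*uppergamma(s, 1) - (s + 1)*uppergamma(s, 2) + 1)/(s + 1)
  Re(s) > -1

decompose at 1; ℳ[f](s) sums the 2 pieces' integrals
on [0, 1) integrate f = t against the kernel
over [1, 2), the kernel integral of exp(-t) enters the sum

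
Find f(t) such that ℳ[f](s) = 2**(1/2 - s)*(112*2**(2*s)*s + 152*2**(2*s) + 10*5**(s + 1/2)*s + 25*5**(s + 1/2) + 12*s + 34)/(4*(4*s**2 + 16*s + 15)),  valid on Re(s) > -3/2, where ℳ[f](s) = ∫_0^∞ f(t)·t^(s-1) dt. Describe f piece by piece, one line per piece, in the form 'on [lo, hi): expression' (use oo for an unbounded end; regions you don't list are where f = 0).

slice at 1/2, 2, transform all 3 pieces, and sum them
∫ over [0, 1/2) of 4*t**(3/2)·t^(s-1) joins the sum
on [1/2, 2): add ∫ 2*t**(5/2)·t^(s-1) dt
∫ t**(3/2)/2·t^(s-1) over [2, 5/2)

on [0, 1/2): 4*t**(3/2)
on [1/2, 2): 2*t**(5/2)
on [2, 5/2): t**(3/2)/2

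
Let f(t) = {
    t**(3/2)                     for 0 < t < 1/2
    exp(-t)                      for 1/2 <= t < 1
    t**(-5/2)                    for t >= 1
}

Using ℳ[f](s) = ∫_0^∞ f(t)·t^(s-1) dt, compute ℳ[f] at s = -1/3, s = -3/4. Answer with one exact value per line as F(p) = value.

f breaks at 1/2, 1 into 3 integrals to sum
segment [0, 1/2) carries t**(3/2); integrate it
over [1/2, 1), the kernel integral of exp(-t) enters the sum
on [1, ∞): add ∫ t**(-5/2)·t^(s-1) dt

F(-1/3) = -uppergamma(-1/3, 1) + 6/17 + 3*2**(5/6)/14 + uppergamma(-1/3, 1/2)
F(-3/4) = -uppergamma(-3/4, 1) + 4/13 + uppergamma(-3/4, 1/2) + 2*2**(1/4)/3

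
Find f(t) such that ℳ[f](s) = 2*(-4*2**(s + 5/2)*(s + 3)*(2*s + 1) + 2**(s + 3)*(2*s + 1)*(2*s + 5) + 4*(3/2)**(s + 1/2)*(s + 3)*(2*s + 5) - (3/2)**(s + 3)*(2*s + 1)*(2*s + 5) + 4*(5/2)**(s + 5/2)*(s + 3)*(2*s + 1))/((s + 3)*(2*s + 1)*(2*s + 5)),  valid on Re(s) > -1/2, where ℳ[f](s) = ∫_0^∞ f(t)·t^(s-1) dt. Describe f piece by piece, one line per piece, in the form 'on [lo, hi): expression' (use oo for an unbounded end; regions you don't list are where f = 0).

along the cuts 3/2, 2, ℳ[f](s) splits into 3 integrals
on [0, 3/2) integrate f = 4*sqrt(t) against the kernel
for t in [3/2, 2): the term is ∫ 2*t**3·t^(s-1)
on [2, 5/2): add ∫ 4*t**(5/2)·t^(s-1) dt

on [0, 3/2): 4*sqrt(t)
on [3/2, 2): 2*t**3
on [2, 5/2): 4*t**(5/2)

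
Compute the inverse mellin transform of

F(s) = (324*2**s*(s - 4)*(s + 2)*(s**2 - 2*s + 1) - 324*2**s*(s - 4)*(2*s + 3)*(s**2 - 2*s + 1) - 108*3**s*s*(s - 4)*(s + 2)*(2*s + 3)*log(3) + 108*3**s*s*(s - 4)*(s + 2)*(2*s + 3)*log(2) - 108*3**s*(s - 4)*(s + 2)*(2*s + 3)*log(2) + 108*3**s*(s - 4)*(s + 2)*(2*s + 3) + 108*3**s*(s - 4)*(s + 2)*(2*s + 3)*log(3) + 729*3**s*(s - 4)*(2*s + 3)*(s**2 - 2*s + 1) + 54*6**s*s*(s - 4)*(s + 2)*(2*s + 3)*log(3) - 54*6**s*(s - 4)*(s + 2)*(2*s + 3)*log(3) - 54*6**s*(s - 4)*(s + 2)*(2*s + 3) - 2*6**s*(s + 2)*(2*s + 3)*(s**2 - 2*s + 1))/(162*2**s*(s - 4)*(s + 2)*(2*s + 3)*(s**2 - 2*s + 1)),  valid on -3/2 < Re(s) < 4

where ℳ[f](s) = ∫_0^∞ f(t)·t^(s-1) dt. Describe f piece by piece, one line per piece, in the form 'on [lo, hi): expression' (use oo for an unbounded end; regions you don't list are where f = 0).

summing 4 kernel integrals split by 1, 3/2, 3 yields ℳ[f](s)
segment [0, 1) carries t**(3/2); integrate it
[1, 3/2) adds the kernel integral of 2*t**2
piece [3/2, 3): integrate log(t)/t against the kernel
the [3, ∞) slice contributes ∫ t**(-4)·t^(s-1) dt

on [0, 1): t**(3/2)
on [1, 3/2): 2*t**2
on [3/2, 3): log(t)/t
on [3, oo): t**(-4)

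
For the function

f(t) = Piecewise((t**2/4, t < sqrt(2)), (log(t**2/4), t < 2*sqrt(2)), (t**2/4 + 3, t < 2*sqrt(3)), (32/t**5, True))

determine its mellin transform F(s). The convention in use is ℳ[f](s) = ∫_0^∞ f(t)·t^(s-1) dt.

2**(s/2)*(-135*2**s*s**2*(s - 5)/2 + 27*2**s*s*(s/2 + 1)*(s - 5)*log(2) - 81*2**s*s*(s - 5) - 54*2**s*(s/2 + 1)*(s - 5) - sqrt(3)*6**(s/2)*s**2*(s/2 + 1) + 81*6**(s/2)*s**2*(s - 5) + 81*6**(s/2)*s*(s - 5) + 27*s**2*(s - 5)/4 + 27*s*(s/2 + 1)*(s - 5)*log(2) + (s - 5)*(27*s + 54))/(27*s**2*(s/2 + 1)*(s - 5))
  -2 < Re(s) < 5

remove the common scale on t first: t**2 on [0, sqrt(2)/2); log(t**2) on [sqrt(2)/2, sqrt(2)); t**2 + 3 on [sqrt(2), sqrt(3)); …
invert the power substitution to get t on [0, 1/2); log(t) on [1/2, 2); t + 3 on [2, 3); …
linearity at sqrt(2), 2*sqrt(2), 2*sqrt(3) turns ℳ[f](s) into 4 summed integrals
segment [0, sqrt(2)) carries t**2/4; integrate it
over [sqrt(2), 2*sqrt(2)), the kernel integral of log(t**2/4) enters the sum
segment 2*sqrt(2) to 2*sqrt(3) holds (t**2/4 + 3); add its integral
on [2*sqrt(3), ∞) integrate f = 32/t**5 against the kernel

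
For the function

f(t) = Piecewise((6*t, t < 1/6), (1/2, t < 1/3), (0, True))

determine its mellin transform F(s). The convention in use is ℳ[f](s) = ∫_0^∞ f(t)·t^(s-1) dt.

(2**s*(s + 1) + s - 1)/(2*6**s*s*(s + 1))
  Re(s) > -1

the common scale on t comes off first: 2*t on [0, 1/2); 1/2 on [1/2, 1)
invert the common scale on t to get t on [0, 1); 1/2 on [1, 2)
along the cuts 1/6, ℳ[f](s) splits into 2 integrals
segment [0, 1/6) carries 6*t; integrate it
∫ over [1/6, 1/3) of 1/2·t^(s-1) joins the sum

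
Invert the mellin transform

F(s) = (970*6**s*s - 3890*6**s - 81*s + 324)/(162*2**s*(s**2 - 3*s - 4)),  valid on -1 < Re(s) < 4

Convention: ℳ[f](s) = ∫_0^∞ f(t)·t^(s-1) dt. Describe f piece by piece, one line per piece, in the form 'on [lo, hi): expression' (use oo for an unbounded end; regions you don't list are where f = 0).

f breaks at 1/2, 3 into 3 integrals to sum
on [0, 1/2) integrate f = t against the kernel
∫ over [1/2, 3) of 2*t·t^(s-1) joins the sum
the [3, ∞) slice contributes ∫ t**(-4)·t^(s-1) dt

on [0, 1/2): t
on [1/2, 3): 2*t
on [3, oo): t**(-4)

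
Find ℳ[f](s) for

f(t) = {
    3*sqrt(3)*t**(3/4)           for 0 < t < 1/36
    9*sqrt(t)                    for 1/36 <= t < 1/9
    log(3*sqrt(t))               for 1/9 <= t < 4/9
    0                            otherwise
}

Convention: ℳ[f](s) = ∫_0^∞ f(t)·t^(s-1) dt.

back out the power substitution: 3*sqrt(3)*t**(3/2) on [0, 1/6); 9*t on [1/6, 1/3); log(3*t) on [1/3, 2/3)
reversing the common scale on t: t**(3/2) on [0, 1/2); 3*t on [1/2, 1); log(t) on [1, 2)
cuts at 1/36, 1/9: linearity sums the 3 kernel integrals
over [0, 1/36), the kernel integral of 3*sqrt(3)*t**(3/4) enters the sum
∫ over [1/36, 1/9) of 9*sqrt(t)·t^(s-1) joins the sum
on [1/9, 4/9): add ∫ log(3*sqrt(t))·t^(s-1) dt

(16**s*s*(2*s + 1)*(4*s + 3)*log(4)/2 - 16**s*(2*s + 1)*(4*s + 3)/2 + 6*2**(2*s)*s**2*(4*s + 3) + 4**s*(2*s + 1)*(4*s + 3)/2 + sqrt(2)*s**2*(2*s + 1) - 3*s**2*(4*s + 3))/(36**s*s**2*(2*s + 1)*(4*s + 3))
  Re(s) > -3/4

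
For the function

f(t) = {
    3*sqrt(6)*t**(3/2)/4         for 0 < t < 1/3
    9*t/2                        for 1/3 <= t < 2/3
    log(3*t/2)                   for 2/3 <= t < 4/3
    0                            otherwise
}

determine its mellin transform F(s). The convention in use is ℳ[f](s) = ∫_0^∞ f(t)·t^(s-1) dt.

remove the common scale on t first: t**(3/2) on [0, 1/2); 3*t on [1/2, 1); log(t) on [1, 2)
the 3 pieces separated at 1/3, 2/3 each add one integral
∫ 3*sqrt(6)*t**(3/2)/4·t^(s-1) over [0, 1/3)
over [1/3, 2/3), the kernel integral of 9*t/2 enters the sum
the [2/3, 4/3) slice contributes ∫ log(3*t/2)·t^(s-1) dt

(2**(2*s)*s*(s + 1)*(2*s + 3)*log(4) - 2*2**(2*s)*(s + 1)*(2*s + 3) + 6*2**s*s**2*(2*s + 3) + 2*2**s*(s + 1)*(2*s + 3) + sqrt(2)*s**2*(s + 1) - 3*s**2*(2*s + 3))/(2*3**s*s**2*(s + 1)*(2*s + 3))
  Re(s) > -3/2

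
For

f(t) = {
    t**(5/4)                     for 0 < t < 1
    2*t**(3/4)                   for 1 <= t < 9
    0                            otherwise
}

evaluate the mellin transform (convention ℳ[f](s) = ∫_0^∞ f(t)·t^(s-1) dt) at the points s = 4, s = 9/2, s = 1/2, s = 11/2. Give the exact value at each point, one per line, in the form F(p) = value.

F(4) = -92/399 + 157464*sqrt(3)/19
F(9/2) = -100/483 + 157464*sqrt(3)/7
F(1/2) = -36/35 + 72*sqrt(3)/5
F(11/2) = -116/675 + 4251528*sqrt(3)/25

the power substitution comes off first: t**(5/2) on [0, 1); 2*t**(3/2) on [1, 3)
strip the shared t-power: t**(3/2) on [0, 1); 2*sqrt(t) on [1, 3)
treat the 2 regions marked off by 1 separately and sum
piece [0, 1): integrate t**(5/4) against the kernel
piece [1, 9): integrate 2*t**(3/4) against the kernel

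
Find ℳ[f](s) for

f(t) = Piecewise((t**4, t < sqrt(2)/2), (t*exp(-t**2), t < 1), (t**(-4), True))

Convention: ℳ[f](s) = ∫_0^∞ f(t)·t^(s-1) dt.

peel off the shared t-power: t**3 on [0, sqrt(2)/2); exp(-t**2) on [sqrt(2)/2, 1); t**(-5) on [1, ∞)
remove the power substitution first: t**(3/2) on [0, 1/2); exp(-t) on [1/2, 1); t**(-5/2) on [1, ∞)
f breaks at sqrt(2)/2, 1 into 3 integrals to sum
∫ t**4·t^(s-1) over [0, sqrt(2)/2)
for t in [sqrt(2)/2, 1): the term is ∫ t*exp(-t**2)·t^(s-1)
over [1, ∞), the kernel integral of t**(-4) enters the sum

(2*s**2*uppergamma(s/2 + 1/2, 1/2) - 2*s**2*uppergamma(s/2 + 1/2, 1) - 4*s - 32*uppergamma(s/2 + 1/2, 1/2) + 32*uppergamma(s/2 + 1/2, 1) - 16 + s/2**(s/2) - 4/2**(s/2))/(4*(s**2 - 16))
  -4 < Re(s) < 4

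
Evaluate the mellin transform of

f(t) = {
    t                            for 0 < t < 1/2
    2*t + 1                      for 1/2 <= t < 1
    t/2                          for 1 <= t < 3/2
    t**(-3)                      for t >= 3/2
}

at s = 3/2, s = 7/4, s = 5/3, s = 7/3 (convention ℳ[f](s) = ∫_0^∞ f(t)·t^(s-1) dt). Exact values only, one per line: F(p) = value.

F(3/2) = -13*sqrt(2)/60 + 403*sqrt(6)/1080 + 19/15
F(7/4) = 2**(1/4)*(-2610 + 5299*3**(3/4) + 7740*2**(3/4))/13860
F(5/3) = 2**(1/3)*(-378 + 725*3**(2/3) + 1116*2**(2/3))/1920
F(7/3) = 2**(2/3)*(-162 + 984*2**(1/3) + 1687*3**(1/3))/2240

breakpoints 1/2, 1, 3/2: one integral from each of the 4 segments
between 0 and 1/2 the integrand is t·t^(s-1)
on [1/2, 1): add ∫ (2*t + 1)·t^(s-1) dt
segment [1, 3/2) carries t/2; integrate it
segment [3/2, ∞) carries t**(-3); integrate it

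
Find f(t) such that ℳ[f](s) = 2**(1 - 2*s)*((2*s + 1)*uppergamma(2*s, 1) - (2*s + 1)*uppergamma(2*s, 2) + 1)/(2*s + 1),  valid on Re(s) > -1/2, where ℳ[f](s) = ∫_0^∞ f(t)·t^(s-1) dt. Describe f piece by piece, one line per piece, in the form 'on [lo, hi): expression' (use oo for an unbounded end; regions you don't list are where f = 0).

reversing the power substitution: 2*t on [0, 1/2); exp(-2*t) on [1/2, 1)
the common scale on t comes off first: t on [0, 1); exp(-t) on [1, 2)
linearity at 1/4 turns ℳ[f](s) into 2 summed integrals
on [0, 1/4) integrate f = 2*sqrt(t) against the kernel
over [1/4, 1), the kernel integral of exp(-2*sqrt(t)) enters the sum

on [0, 1/4): 2*sqrt(t)
on [1/4, 1): exp(-2*sqrt(t))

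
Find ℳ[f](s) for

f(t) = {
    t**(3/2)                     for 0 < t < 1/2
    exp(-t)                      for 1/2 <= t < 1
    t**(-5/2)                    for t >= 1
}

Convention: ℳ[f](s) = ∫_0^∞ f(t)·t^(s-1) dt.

decompose at 1/2, 1; ℳ[f](s) sums the 3 pieces' integrals
[0, 1/2) adds the kernel integral of t**(3/2)
on [1/2, 1) integrate f = exp(-t) against the kernel
between 1 and ∞ the integrand is t**(-5/2)·t^(s-1)

(2*2**s*(2*s - 5)*(2*s + 3)*uppergamma(s, 1/2) - 2*2**s*(2*s - 5)*(2*s + 3)*uppergamma(s, 1) - 4*2**s*(2*s + 3) + sqrt(2)*(2*s - 5))/(2*2**s*(2*s - 5)*(2*s + 3))
  -3/2 < Re(s) < 5/2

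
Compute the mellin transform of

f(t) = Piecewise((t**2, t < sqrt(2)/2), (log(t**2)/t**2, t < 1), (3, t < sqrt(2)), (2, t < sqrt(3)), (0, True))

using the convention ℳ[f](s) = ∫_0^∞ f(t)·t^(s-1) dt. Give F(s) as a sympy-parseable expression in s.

invert the power substitution to get t on [0, 1/2); log(t)/t on [1/2, 1); 3 on [1, 2); …
slice at sqrt(2)/2, 1, sqrt(2), transform all 4 pieces, and sum them
on [0, sqrt(2)/2): add ∫ t**2·t^(s-1) dt
piece [sqrt(2)/2, 1): integrate log(t**2)/t**2 against the kernel
segment [1, sqrt(2)) carries 3; integrate it
between sqrt(2) and sqrt(3) the integrand is 2·t^(s-1)

(sqrt(2)/2)**s*(-4*2**(s/2)*s*(s + 2) - 6*2**(s/2)*(s + 2)*(s**2 - 4*s + 4) + 2*2**s*(s + 2)*(s**2 - 4*s + 4) + 4*6**(s/2)*(s + 2)*(s**2 - 4*s + 4) + 4*s**2*(s + 2)*log(2) - 8*s*(s + 2)*log(2) + 8*s*(s + 2) + s*(s**2 - 4*s + 4))/(2*s*(s + 2)*(s**2 - 4*s + 4))
  Re(s) > -2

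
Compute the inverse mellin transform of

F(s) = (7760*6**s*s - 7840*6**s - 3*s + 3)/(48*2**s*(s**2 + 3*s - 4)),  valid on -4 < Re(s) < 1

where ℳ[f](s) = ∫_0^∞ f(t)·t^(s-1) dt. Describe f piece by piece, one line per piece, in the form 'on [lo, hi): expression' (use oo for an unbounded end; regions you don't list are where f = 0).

on [0, 1/2): t**4
on [1/2, 3): 2*t**4
on [3, oo): 1/t

remove the shared t-power first: t**3 on [0, 1/2); 2*t**3 on [1/2, 3); t**(-2) on [3, ∞)
peel off the shared t-power: t**2 on [0, 1/2); 2*t**2 on [1/2, 3); t**(-3) on [3, ∞)
invert the shared t-power to get t on [0, 1/2); 2*t on [1/2, 3); t**(-4) on [3, ∞)
breakpoints 1/2, 3: one integral from each of the 3 segments
piece [0, 1/2): integrate t**4 against the kernel
the [1/2, 3) slice contributes ∫ 2*t**4·t^(s-1) dt
∫ over [3, ∞) of 1/t·t^(s-1) joins the sum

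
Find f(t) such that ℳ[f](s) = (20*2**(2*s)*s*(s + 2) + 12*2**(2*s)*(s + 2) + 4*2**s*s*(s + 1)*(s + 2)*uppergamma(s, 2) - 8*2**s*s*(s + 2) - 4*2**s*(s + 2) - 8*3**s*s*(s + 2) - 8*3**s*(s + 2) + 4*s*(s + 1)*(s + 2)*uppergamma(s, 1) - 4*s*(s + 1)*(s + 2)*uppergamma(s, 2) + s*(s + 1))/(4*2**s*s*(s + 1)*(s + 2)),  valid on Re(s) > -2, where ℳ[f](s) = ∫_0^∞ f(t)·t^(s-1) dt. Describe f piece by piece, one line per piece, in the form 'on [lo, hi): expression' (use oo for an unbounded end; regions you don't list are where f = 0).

on [0, 1/2): t**2
on [1/2, 1): exp(-2*t)
on [1, 3/2): t + 1
on [3/2, 2): t + 3
on [2, oo): exp(-t)

summing 5 kernel integrals split by 1/2, 1, 3/2, 2 yields ℳ[f](s)
segment [0, 1/2) carries t**2; integrate it
segment 1/2 to 1 holds exp(-2*t); add its integral
on [1, 3/2): add ∫ (t + 1)·t^(s-1) dt
over [3/2, 2), the kernel integral of (t + 3) enters the sum
between 2 and ∞ the integrand is exp(-t)·t^(s-1)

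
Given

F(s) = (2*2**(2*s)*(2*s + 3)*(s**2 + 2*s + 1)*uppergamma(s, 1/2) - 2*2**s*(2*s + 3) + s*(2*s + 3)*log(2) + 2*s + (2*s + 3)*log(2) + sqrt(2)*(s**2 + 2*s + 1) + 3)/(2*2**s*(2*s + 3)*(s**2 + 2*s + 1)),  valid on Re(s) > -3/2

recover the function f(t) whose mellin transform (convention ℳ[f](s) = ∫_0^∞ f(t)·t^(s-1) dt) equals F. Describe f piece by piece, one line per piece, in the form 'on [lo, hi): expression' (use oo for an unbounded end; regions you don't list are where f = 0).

on [0, 1/2): t**(3/2)
on [1/2, 1): t*log(t)
on [1, oo): exp(-t/2)

slice at 1/2, 1, transform all 3 pieces, and sum them
for t in [0, 1/2): the term is ∫ t**(3/2)·t^(s-1)
between 1/2 and 1 the integrand is t*log(t)·t^(s-1)
for t in [1, ∞): the term is ∫ exp(-t/2)·t^(s-1)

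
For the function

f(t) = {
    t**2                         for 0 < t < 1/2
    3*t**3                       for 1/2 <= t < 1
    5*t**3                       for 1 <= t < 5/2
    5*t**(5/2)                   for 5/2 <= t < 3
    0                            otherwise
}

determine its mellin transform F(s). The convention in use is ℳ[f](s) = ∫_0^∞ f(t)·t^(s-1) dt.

(2**(1 - s)*(s + 3)*(2*s + 5) - 2**(3/2 - s)*5**(s + 7/2)*(s + 2)*(s + 3) + 80*3**(s + 5/2)*(s + 2)*(s + 3) - 16*(s + 2)*(2*s + 5) + 5**(s + 4)*(s + 2)*(2*s + 5)/2**s - 3*(s + 2)*(2*s + 5)/2**s)/(8*(s + 2)*(s + 3)*(2*s + 5))
  Re(s) > -2

split f at 1/2, 1, 5/2: ℳ[f](s) collects 4 kernel integrals
segment 0 to 1/2 holds t**2; add its integral
[1/2, 1) adds the kernel integral of 3*t**3
on [1, 5/2): add ∫ 5*t**3·t^(s-1) dt
piece [5/2, 3): integrate 5*t**(5/2) against the kernel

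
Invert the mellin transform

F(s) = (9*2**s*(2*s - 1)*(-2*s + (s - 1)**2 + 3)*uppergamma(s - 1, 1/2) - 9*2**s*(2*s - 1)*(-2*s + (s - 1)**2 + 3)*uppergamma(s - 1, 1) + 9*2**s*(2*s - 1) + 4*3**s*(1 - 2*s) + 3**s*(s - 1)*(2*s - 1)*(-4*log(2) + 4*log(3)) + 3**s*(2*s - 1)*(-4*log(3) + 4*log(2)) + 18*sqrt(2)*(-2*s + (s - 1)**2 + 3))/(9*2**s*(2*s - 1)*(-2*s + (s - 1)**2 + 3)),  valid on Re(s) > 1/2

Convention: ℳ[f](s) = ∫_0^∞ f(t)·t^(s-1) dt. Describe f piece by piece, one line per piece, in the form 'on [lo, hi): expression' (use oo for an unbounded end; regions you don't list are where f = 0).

on [0, 1/2): 1/sqrt(t)
on [1/2, 1): exp(-t)/t
on [1, 3/2): log(t)/t**2

strip the shared t-power: sqrt(t) on [0, 1/2); exp(-t) on [1/2, 1); log(t)/t on [1, 3/2)
f breaks at 1/2, 1 into 3 integrals to sum
∫ 1/sqrt(t)·t^(s-1) over [0, 1/2)
for t in [1/2, 1): the term is ∫ exp(-t)/t·t^(s-1)
for t in [1, 3/2): the term is ∫ log(t)/t**2·t^(s-1)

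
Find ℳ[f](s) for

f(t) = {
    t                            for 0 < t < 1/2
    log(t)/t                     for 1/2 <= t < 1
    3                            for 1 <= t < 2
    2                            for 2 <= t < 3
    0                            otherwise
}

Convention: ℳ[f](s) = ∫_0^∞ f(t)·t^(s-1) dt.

(2*2**(2*s)*(s + 1)*(s**2 - 2*s + 1) - 2*2**s*s*(s + 1) - 6*2**s*(s + 1)*(s**2 - 2*s + 1) + 4*6**s*(s + 1)*(s**2 - 2*s + 1) + 4*s**2*(s + 1)*log(2) - 4*s*(s + 1)*log(2) + 4*s*(s + 1) + s*(s**2 - 2*s + 1))/(2*2**s*s*(s + 1)*(s**2 - 2*s + 1))
  Re(s) > -1

split f at 1/2, 1, 2: ℳ[f](s) collects 4 kernel integrals
[0, 1/2) adds the kernel integral of t
on [1/2, 1) integrate f = log(t)/t against the kernel
piece [1, 2): integrate 3 against the kernel
over [2, 3), the kernel integral of 2 enters the sum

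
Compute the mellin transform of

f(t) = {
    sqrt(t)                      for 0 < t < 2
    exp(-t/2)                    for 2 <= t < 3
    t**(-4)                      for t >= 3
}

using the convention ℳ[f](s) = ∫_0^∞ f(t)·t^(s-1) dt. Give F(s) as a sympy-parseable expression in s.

(2**s*(s - 4)*(2*s + 1)*uppergamma(s, 1) - 2**s*(s - 4)*(2*s + 1)*uppergamma(s, 3/2) + 2*2**(s + 1/2)*(s - 4) - 3**s*(2*s + 1)/81)/((s - 4)*(2*s + 1))
  -1/2 < Re(s) < 4

slice at 2, 3, transform all 3 pieces, and sum them
for t in [0, 2): the term is ∫ sqrt(t)·t^(s-1)
over [2, 3), the kernel integral of exp(-t/2) enters the sum
segment 3 to ∞ holds t**(-4); add its integral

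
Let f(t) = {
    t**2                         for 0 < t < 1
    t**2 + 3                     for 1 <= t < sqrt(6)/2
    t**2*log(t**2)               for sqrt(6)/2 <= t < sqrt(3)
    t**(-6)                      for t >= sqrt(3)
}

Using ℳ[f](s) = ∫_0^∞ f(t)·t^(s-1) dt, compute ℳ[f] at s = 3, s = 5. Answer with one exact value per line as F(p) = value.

F(3) = -461*sqrt(3)/675 - 1 + 213*sqrt(6)/200 + log(2**(9*sqrt(6)/40)*3**(-9*sqrt(6)/40 + 9*sqrt(3)/5))
F(5) = -113*sqrt(3)/147 - 27*sqrt(6)*log(3)/112 - 3/5 + 27*sqrt(6)*log(2)/112 + 3861*sqrt(6)/3920 + 27*sqrt(3)*log(3)/7

strip the power substitution: t on [0, 1); t + 3 on [1, 3/2); t*log(t) on [3/2, 3); …
decompose at 1, sqrt(6)/2, sqrt(3); ℳ[f](s) sums the 4 pieces' integrals
piece [0, 1): integrate t**2 against the kernel
for t in [1, sqrt(6)/2): the term is ∫ (t**2 + 3)·t^(s-1)
[sqrt(6)/2, sqrt(3)) adds the kernel integral of t**2*log(t**2)
on [sqrt(3), ∞): add ∫ t**(-6)·t^(s-1) dt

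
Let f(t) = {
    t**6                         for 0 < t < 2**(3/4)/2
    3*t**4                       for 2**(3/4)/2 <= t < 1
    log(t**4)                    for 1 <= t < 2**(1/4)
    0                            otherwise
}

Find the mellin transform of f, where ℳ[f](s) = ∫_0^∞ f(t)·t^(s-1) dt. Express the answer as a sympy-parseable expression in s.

(2**(3/4)/2)**s*(12*2**(s/4)*s**2*(s + 6) + 16*2**(s/4)*(s + 4)*(s + 6) + 4*2**(s/2)*s*(s + 4)*(s + 6)*log(2) - 16*2**(s/2)*(s + 4)*(s + 6) + sqrt(2)*s**2*(s + 4) - 6*s**2*(s + 6))/(4*s**2*(s + 4)*(s + 6))
  Re(s) > -6

back out the power substitution: t**3 on [0, sqrt(2)/2); 3*t**2 on [sqrt(2)/2, 1); log(t**2) on [1, sqrt(2))
peel off the power substitution: t**(3/2) on [0, 1/2); 3*t on [1/2, 1); log(t) on [1, 2)
breakpoints 2**(3/4)/2, 1: one integral from each of the 3 segments
the [0, 2**(3/4)/2) slice contributes ∫ t**6·t^(s-1) dt
between 2**(3/4)/2 and 1 the integrand is 3*t**4·t^(s-1)
for t in [1, 2**(1/4)): the term is ∫ log(t**4)·t^(s-1)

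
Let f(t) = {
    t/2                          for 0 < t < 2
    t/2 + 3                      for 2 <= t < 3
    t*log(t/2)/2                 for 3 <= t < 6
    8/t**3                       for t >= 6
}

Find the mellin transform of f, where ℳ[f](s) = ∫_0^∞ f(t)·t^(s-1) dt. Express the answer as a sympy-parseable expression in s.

(-162*2**s*s*(s - 3)*(s**2 + 2*s + 1) - 162*2**s*(s - 3)*(s**2 + 2*s + 1) - 81*3**s*s**2*(s - 3)*(s + 1)*log(3) + 81*3**s*s**2*(s - 3)*(s + 1)*log(2) - 81*3**s*s*(s - 3)*(s + 1)*log(3) + 81*3**s*s*(s - 3)*(s + 1)*log(2) + 81*3**s*s*(s - 3)*(s + 1) + 243*3**s*s*(s - 3)*(s**2 + 2*s + 1) + 162*3**s*(s - 3)*(s**2 + 2*s + 1) + 162*6**s*s**2*(s - 3)*(s + 1)*log(3) - 162*6**s*s*(s - 3)*(s + 1) + 162*6**s*s*(s - 3)*(s + 1)*log(3) - 2*6**s*s*(s + 1)*(s**2 + 2*s + 1))/(54*s*(s - 3)*(s + 1)*(s**2 + 2*s + 1))
  -1 < Re(s) < 3

peel off the common scale on t: t on [0, 1); t + 3 on [1, 3/2); t*log(t) on [3/2, 3); …
along the cuts 2, 3, 6, ℳ[f](s) splits into 4 integrals
segment 0 to 2 holds t/2; add its integral
for t in [2, 3): the term is ∫ (t/2 + 3)·t^(s-1)
segment [3, 6) carries t*log(t/2)/2; integrate it
[6, ∞) adds the kernel integral of 8/t**3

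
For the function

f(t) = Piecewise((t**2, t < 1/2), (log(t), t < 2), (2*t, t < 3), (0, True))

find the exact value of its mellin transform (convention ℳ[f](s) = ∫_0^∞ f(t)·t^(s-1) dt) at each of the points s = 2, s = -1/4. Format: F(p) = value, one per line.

F(2) = 17*log(2)/8 + 2255/192
F(-1/4) = 2**(1/4)*(-224*sqrt(2) - log(2**(42*sqrt(2) + 84)) + 28*6**(3/4) + 339)/21

along the cuts 1/2, 2, ℳ[f](s) splits into 3 integrals
∫ over [0, 1/2) of t**2·t^(s-1) joins the sum
on [1/2, 2): add ∫ log(t)·t^(s-1) dt
the [2, 3) slice contributes ∫ 2*t·t^(s-1) dt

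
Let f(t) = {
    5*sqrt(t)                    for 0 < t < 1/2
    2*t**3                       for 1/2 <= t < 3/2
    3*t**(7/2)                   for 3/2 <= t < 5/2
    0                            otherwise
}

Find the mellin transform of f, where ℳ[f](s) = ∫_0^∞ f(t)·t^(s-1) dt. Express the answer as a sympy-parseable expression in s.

split f at 1/2, 3/2: ℳ[f](s) collects 3 kernel integrals
over [0, 1/2), the kernel integral of 5*sqrt(t) enters the sum
the [1/2, 3/2) slice contributes ∫ 2*t**3·t^(s-1) dt
between 3/2 and 5/2 the integrand is 3*t**(7/2)·t^(s-1)

2*(-2**(-s - 3)*(2*s + 1)*(2*s + 7) + 5*2**(-s - 1/2)*(s + 3)*(2*s + 7) + (3/2)**(s + 3)*(2*s + 1)*(2*s + 7) - 3*(3/2)**(s + 7/2)*(s + 3)*(2*s + 1) + 3*(5/2)**(s + 7/2)*(s + 3)*(2*s + 1))/((s + 3)*(2*s + 1)*(2*s + 7))
  Re(s) > -1/2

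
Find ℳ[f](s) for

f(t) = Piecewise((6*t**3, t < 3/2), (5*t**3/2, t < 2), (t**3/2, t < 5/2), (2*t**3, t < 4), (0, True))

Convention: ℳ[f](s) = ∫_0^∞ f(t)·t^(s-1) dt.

(2**(s + 8) + 2**(2*s + 11) + 189*(3/2)**s - 375*(5/2)**s)/(16*(s + 3))
  Re(s) > -3

summing 4 kernel integrals split by 3/2, 2, 5/2 yields ℳ[f](s)
on [0, 3/2) integrate f = 6*t**3 against the kernel
over [3/2, 2), the kernel integral of 5*t**3/2 enters the sum
segment [2, 5/2) carries t**3/2; integrate it
for t in [5/2, 4): the term is ∫ 2*t**3·t^(s-1)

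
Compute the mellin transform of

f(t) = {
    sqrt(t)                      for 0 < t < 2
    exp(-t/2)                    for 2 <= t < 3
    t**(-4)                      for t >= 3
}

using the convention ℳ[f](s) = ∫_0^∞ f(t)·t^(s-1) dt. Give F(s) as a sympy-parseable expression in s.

treat the 3 regions marked off by 2, 3 separately and sum
segment [0, 2) carries sqrt(t); integrate it
the [2, 3) slice contributes ∫ exp(-t/2)·t^(s-1) dt
segment 3 to ∞ holds t**(-4); add its integral

(2**s*(s - 4)*(2*s + 1)*uppergamma(s, 1) - 2**s*(s - 4)*(2*s + 1)*uppergamma(s, 3/2) + 2*2**(s + 1/2)*(s - 4) - 3**s*(2*s + 1)/81)/((s - 4)*(2*s + 1))
  -1/2 < Re(s) < 4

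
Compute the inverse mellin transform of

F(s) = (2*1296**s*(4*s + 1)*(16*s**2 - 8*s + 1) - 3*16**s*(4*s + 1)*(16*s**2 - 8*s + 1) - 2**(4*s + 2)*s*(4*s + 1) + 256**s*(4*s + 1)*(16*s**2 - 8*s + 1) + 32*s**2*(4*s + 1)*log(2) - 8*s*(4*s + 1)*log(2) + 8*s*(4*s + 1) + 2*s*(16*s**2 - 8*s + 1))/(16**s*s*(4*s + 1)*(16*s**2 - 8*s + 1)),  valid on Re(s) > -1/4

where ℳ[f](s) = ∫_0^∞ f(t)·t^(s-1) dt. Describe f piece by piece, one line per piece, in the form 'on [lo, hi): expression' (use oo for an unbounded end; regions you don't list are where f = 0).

undo the power substitution: sqrt(t) on [0, 1/4); log(sqrt(t))/sqrt(t) on [1/4, 1); 3 on [1, 4); …
invert the power substitution to get t on [0, 1/2); log(t)/t on [1/2, 1); 3 on [1, 2); …
integrate the 4 segments split at 1/16, 1, 16, then add the results
∫ t**(1/4)·t^(s-1) over [0, 1/16)
on [1/16, 1): add ∫ log(t**(1/4))/t**(1/4)·t^(s-1) dt
on [1, 16): add ∫ 3·t^(s-1) dt
over [16, 81), the kernel integral of 2 enters the sum

on [0, 1/16): t**(1/4)
on [1/16, 1): log(t**(1/4))/t**(1/4)
on [1, 16): 3
on [16, 81): 2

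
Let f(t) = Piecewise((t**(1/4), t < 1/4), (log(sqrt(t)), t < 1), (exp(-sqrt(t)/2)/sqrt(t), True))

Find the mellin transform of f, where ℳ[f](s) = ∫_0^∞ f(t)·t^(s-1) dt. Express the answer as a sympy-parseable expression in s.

invert the power substitution to get sqrt(t) on [0, 1/2); log(t) on [1/2, 1); exp(-t/2)/t on [1, ∞)
strip the shared t-power: t**(3/2) on [0, 1/2); t*log(t) on [1/2, 1); exp(-t/2) on [1, ∞)
f breaks at 1/4, 1 into 3 integrals to sum
segment 0 to 1/4 holds t**(1/4); add its integral
on [1/4, 1) integrate f = log(sqrt(t)) against the kernel
segment 1 to ∞ holds exp(-sqrt(t)/2)/sqrt(t); add its integral

(8*2**(4*s)*s**3*uppergamma(2*s - 1, 1/2) + 2*2**(4*s)*s**2*uppergamma(2*s - 1, 1/2) - 4*4**s*s - 4**s + 8*s**2*log(2) + 4*sqrt(2)*s**2 + s*log(4) + 4*s + 1)/(2*2**(2*s)*s**2*(4*s + 1))
  Re(s) > -1/4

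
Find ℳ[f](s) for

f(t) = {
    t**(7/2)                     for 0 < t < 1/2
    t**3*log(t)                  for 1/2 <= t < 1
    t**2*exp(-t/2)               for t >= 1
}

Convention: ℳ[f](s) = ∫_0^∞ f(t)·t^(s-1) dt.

(32*2**(2*s)*(2*s + 7)*(2*s + (s + 2)**2 + 5)*uppergamma(s + 2, 1/2) - 8*2**s*(2*s + 7) + 2*s + (s + 2)*(2*s + 7)*log(2) + (2*s + 7)*log(2) + sqrt(2)*(2*s + (s + 2)**2 + 5) + 7)/(8*2**s*(2*s + 7)*(2*s + (s + 2)**2 + 5))
  Re(s) > -7/2

invert the shared t-power to get t**3 on [0, 1/2); t**(5/2)*log(t) on [1/2, 1); t**(3/2)*exp(-t/2) on [1, ∞)
invert the shared t-power to get t**(5/2) on [0, 1/2); t**2*log(t) on [1/2, 1); t*exp(-t/2) on [1, ∞)
reversing the shared t-power: t**(3/2) on [0, 1/2); t*log(t) on [1/2, 1); exp(-t/2) on [1, ∞)
cuts at 1/2, 1: linearity sums the 3 kernel integrals
piece [0, 1/2): integrate t**(7/2) against the kernel
over [1/2, 1), the kernel integral of t**3*log(t) enters the sum
piece [1, ∞): integrate t**2*exp(-t/2) against the kernel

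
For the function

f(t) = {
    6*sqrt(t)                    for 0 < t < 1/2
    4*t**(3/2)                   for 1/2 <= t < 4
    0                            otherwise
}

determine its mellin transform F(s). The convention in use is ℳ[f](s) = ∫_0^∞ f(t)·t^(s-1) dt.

2**(3 - s)*(2**(3*s + 3) + 2**(3*s + 4)*s + sqrt(2)*s + 2*sqrt(2))/(4*s**2 + 8*s + 3)
  Re(s) > -1/2

the 2 pieces separated at 1/2 each add one integral
over [0, 1/2), the kernel integral of 6*sqrt(t) enters the sum
on [1/2, 4) integrate f = 4*t**(3/2) against the kernel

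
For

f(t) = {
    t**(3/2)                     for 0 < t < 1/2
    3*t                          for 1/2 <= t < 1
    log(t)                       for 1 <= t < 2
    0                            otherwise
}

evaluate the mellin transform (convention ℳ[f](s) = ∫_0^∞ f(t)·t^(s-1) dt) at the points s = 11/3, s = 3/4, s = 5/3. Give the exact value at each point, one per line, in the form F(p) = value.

the 3 pieces separated at 1/2, 1 each add one integral
for t in [0, 1/2): the term is ∫ t**(3/2)·t^(s-1)
on [1/2, 1): add ∫ 3*t·t^(s-1) dt
∫ log(t)·t^(s-1) over [1, 2)

F(11/3) = -72*2**(2/3)/121 - 9*2**(1/3)/448 + 3*2**(5/6)/992 + 1215/1694 + 24*2**(2/3)*log(2)/11
F(3/4) = -31*2**(3/4)/18 - 3*2**(1/4)/7 + 4*2**(3/4)*log(2)/3 + 220/63
F(5/3) = -18*2**(2/3)/25 - 9*2**(1/3)/64 + 3*2**(5/6)/152 + 6*2**(2/3)*log(2)/5 + 297/200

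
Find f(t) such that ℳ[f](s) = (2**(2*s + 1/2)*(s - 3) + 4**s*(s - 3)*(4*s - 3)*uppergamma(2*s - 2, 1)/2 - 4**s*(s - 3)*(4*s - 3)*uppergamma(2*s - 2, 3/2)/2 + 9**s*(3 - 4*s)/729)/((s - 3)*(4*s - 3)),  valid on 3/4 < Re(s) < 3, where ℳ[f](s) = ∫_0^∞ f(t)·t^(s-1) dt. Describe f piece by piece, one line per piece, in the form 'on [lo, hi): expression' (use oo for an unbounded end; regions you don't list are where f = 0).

the shared t-power comes off first: t**(1/4) on [0, 4); exp(-sqrt(t)/2) on [4, 9); t**(-2) on [9, ∞)
reversing the power substitution: sqrt(t) on [0, 2); exp(-t/2) on [2, 3); t**(-4) on [3, ∞)
f breaks at 4, 9 into 3 integrals to sum
∫ t**(-3/4)·t^(s-1) over [0, 4)
on [4, 9) integrate f = exp(-sqrt(t)/2)/t against the kernel
over [9, ∞), the kernel integral of t**(-3) enters the sum

on [0, 4): t**(-3/4)
on [4, 9): exp(-sqrt(t)/2)/t
on [9, oo): t**(-3)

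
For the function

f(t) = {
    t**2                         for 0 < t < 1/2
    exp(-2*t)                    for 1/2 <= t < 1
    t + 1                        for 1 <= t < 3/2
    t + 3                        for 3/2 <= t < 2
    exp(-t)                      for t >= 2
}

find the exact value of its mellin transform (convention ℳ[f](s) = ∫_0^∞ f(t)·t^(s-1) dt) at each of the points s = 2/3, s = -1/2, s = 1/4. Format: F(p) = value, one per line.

treat the 5 regions marked off by 1/2, 1, 3/2, 2 separately and sum
over [0, 1/2), the kernel integral of t**2 enters the sum
over [1/2, 1), the kernel integral of exp(-2*t) enters the sum
segment 1 to 3/2 holds (t + 1); add its integral
for t in [3/2, 2): the term is ∫ (t + 3)·t^(s-1)
∫ exp(-t)·t^(s-1) over [2, ∞)

F(2/3) = 2**(1/3)*(-480*3**(2/3) - 336*2**(2/3) - 160*uppergamma(2/3, 2) + 15 + 160*2**(2/3)*uppergamma(2/3, 2) + 160*uppergamma(2/3, 1) + 1824*2**(1/3))/320
F(-1/2) = sqrt(2)*(3*sqrt(2)*(-2 - 2*sqrt(pi)*exp(2)*erfc(sqrt(2)) + sqrt(2)) + 12*E + (-5 - 12*sqrt(pi)*erfc(1) + 12*sqrt(pi)*erfc(sqrt(2)) + 8*sqrt(3))*exp(2))*exp(-2)/6
F(1/4) = 2**(3/4)*(-360*3**(1/4) - 216*2**(1/4) - 45*uppergamma(1/4, 2) + 45*2**(1/4)*uppergamma(1/4, 2) + 5 + 45*uppergamma(1/4, 1) + 612*sqrt(2))/90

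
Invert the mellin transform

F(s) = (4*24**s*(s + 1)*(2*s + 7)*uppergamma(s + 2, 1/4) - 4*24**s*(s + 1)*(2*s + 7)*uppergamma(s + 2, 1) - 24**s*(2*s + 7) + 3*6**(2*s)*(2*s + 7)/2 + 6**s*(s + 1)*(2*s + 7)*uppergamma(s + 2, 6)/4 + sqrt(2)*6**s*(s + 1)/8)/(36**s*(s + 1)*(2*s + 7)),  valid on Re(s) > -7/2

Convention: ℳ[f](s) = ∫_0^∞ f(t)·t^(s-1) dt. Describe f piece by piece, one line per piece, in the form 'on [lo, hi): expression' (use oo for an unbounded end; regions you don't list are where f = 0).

invert the common scale on t to get t**(7/2) on [0, 1/2); t**2*exp(-t/2) on [1/2, 2); t/2 on [2, 3); …
remove the shared t-power first: t**(3/2) on [0, 1/2); exp(-t/2) on [1/2, 2); 1/(2*t) on [2, 3); …
integrate the 4 segments split at 1/6, 2/3, 1, then add the results
∫ over [0, 1/6) of 27*sqrt(3)*t**(7/2)·t^(s-1) joins the sum
for t in [1/6, 2/3): the term is ∫ 9*t**2*exp(-3*t/2)·t^(s-1)
∫ over [2/3, 1) of 3*t/2·t^(s-1) joins the sum
segment [1, ∞) carries 9*t**2*exp(-6*t); integrate it

on [0, 1/6): 27*sqrt(3)*t**(7/2)
on [1/6, 2/3): 9*t**2*exp(-3*t/2)
on [2/3, 1): 3*t/2
on [1, oo): 9*t**2*exp(-6*t)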